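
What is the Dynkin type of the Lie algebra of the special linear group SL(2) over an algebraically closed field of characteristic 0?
This is sl(2), which has dimension 2^2 - 1 = 3 and rank 2 - 1 = 1 (a Cartan subalgebra is the diagonal traceless matrices). In the classification of classical Lie algebras, the special linear algebra sl(n+1) has type A_n; here n = 1, so the Dynkin diagram is a chain of 1 nodes with single edges (A_1). Hence the type is A_1.

A_1 (sl(2))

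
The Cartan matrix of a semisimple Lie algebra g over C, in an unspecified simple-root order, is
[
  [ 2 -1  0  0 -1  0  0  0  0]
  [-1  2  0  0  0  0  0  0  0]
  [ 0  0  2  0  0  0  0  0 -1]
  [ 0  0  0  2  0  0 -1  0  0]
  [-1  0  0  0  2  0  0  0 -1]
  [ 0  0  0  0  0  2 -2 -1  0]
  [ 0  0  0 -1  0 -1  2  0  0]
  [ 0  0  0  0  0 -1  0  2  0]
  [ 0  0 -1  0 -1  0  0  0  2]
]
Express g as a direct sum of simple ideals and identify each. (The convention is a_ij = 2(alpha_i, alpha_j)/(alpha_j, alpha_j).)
The diagram associated to this matrix has two connected components: the simple roots {alpha_1, alpha_2, alpha_3, alpha_5, alpha_9} form a chain of 5 nodes with single edges (A_5), and {alpha_4, alpha_6, alpha_7, alpha_8} form a chain of 4 nodes with a double edge between the middle two (F_4). A semisimple Lie algebra decomposes uniquely as the direct sum of simple ideals, one per connected component of its Dynkin diagram, so g ≅ A_5 ⊕ F_4 (dimension 35 + 52 = 87).

A_5 + F_4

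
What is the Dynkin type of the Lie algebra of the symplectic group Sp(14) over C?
type C_7

This is sp(14), which has dimension 14(14+1)/2 = 105 and rank 14/2 = 7. In the classification of classical Lie algebras, the symplectic algebra sp(2n) has type C_n; here n = 7, so the Dynkin diagram is a chain of 7 nodes with a double edge at one end; the terminal node there is the unique long simple root (C_7). Hence the type is C_7.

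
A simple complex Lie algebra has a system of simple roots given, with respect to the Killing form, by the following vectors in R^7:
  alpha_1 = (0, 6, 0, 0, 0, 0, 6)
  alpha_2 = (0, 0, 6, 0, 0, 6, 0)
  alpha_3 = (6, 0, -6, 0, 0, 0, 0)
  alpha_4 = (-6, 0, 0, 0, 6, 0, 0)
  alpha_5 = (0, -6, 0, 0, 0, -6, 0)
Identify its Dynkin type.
Compute the Cartan integers a_ij = 2(alpha_i, alpha_j)/(alpha_j, alpha_j); the resulting 5x5 Cartan matrix is
[[2, 0, 0, 0, -1], [0, 2, -1, 0, -1], [0, -1, 2, -1, 0], [0, 0, -1, 2, 0], [-1, -1, 0, 0, 2]].
All simple roots have the same length, so the diagram is simply laced. The associated Dynkin diagram is a chain of 5 nodes with single edges (A_5), so the type is A_5 (the algebra sl(6)).

type A_5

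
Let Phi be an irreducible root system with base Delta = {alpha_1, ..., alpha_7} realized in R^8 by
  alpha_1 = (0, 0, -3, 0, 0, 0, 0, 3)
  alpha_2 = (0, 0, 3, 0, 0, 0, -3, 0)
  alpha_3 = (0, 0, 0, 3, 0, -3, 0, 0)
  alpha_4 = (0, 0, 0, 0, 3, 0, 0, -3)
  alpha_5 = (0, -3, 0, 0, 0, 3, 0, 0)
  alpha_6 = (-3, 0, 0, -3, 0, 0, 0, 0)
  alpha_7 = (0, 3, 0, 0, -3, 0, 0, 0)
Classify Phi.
type A_7

Compute the Cartan integers a_ij = 2(alpha_i, alpha_j)/(alpha_j, alpha_j); the resulting 7x7 Cartan matrix is
[[2, -1, 0, -1, 0, 0, 0], [-1, 2, 0, 0, 0, 0, 0], [0, 0, 2, 0, -1, -1, 0], [-1, 0, 0, 2, 0, 0, -1], [0, 0, -1, 0, 2, 0, -1], [0, 0, -1, 0, 0, 2, 0], [0, 0, 0, -1, -1, 0, 2]].
All simple roots have the same length, so the diagram is simply laced. The associated Dynkin diagram is a chain of 7 nodes with single edges (A_7), so the type is A_7 (the algebra sl(8)).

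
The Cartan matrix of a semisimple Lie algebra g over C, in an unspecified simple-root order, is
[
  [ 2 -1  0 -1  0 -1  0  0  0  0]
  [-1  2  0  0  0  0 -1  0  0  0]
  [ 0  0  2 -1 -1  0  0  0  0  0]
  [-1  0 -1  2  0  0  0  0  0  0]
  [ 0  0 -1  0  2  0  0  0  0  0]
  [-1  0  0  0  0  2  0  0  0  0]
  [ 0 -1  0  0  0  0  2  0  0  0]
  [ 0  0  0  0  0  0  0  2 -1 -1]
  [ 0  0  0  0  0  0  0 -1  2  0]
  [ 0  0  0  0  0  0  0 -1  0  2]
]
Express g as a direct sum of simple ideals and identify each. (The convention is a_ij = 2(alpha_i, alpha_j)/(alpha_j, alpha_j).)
A_3 (sl(4)) + E_7

The diagram associated to this matrix has two connected components: the simple roots {alpha_8, alpha_9, alpha_10} form a chain of 3 nodes with single edges (A_3), and {alpha_1, alpha_2, alpha_3, alpha_4, alpha_5, alpha_6, alpha_7} form a chain of 6 nodes with one extra node attached to the third node from one end (E_7). A semisimple Lie algebra decomposes uniquely as the direct sum of simple ideals, one per connected component of its Dynkin diagram, so g ≅ A_3 ⊕ E_7 (dimension 15 + 133 = 148).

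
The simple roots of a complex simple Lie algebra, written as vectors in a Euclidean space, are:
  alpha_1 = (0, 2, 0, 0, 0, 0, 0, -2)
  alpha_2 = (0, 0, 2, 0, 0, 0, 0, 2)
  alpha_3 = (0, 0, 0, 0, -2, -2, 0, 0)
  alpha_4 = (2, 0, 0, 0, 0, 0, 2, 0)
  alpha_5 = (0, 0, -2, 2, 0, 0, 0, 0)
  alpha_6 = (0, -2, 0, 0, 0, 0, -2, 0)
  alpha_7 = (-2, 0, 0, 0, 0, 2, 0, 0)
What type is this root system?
Compute the Cartan integers a_ij = 2(alpha_i, alpha_j)/(alpha_j, alpha_j); the resulting 7x7 Cartan matrix is
[[2, -1, 0, 0, 0, -1, 0], [-1, 2, 0, 0, -1, 0, 0], [0, 0, 2, 0, 0, 0, -1], [0, 0, 0, 2, 0, -1, -1], [0, -1, 0, 0, 2, 0, 0], [-1, 0, 0, -1, 0, 2, 0], [0, 0, -1, -1, 0, 0, 2]].
All simple roots have the same length, so the diagram is simply laced. The associated Dynkin diagram is a chain of 7 nodes with single edges (A_7), so the type is A_7 (the algebra sl(8)).

A_7 (sl(8))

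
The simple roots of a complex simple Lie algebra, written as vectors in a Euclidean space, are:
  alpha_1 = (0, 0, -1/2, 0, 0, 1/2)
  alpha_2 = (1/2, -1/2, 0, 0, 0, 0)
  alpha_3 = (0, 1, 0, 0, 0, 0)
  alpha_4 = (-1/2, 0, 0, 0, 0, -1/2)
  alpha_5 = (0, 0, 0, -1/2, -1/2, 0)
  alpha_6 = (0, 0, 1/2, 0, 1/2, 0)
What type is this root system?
C6

Compute the Cartan integers a_ij = 2(alpha_i, alpha_j)/(alpha_j, alpha_j); the resulting 6x6 Cartan matrix is
[[2, 0, 0, -1, 0, -1], [0, 2, -1, -1, 0, 0], [0, -2, 2, 0, 0, 0], [-1, -1, 0, 2, 0, 0], [0, 0, 0, 0, 2, -1], [-1, 0, 0, 0, -1, 2]].
The roots have two lengths (squared-length ratio 2:1); the short ones are alpha_{1,2,4,5,6}. The associated Dynkin diagram is a chain of 6 nodes with a double edge at one end; the terminal node there is the unique long simple root (C_6), so the type is C_6 (the algebra sp(12)).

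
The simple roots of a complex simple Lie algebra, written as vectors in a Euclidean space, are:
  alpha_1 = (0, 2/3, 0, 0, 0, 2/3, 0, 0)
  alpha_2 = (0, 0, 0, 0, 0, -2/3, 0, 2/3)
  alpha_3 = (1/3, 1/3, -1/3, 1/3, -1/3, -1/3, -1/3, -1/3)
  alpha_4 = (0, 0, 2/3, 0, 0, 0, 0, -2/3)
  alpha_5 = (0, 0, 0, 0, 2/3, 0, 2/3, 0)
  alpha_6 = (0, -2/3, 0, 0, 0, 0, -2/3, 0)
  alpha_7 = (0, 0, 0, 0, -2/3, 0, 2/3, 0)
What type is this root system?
Compute the Cartan integers a_ij = 2(alpha_i, alpha_j)/(alpha_j, alpha_j); the resulting 7x7 Cartan matrix is
[[2, -1, 0, 0, 0, -1, 0], [-1, 2, 0, -1, 0, 0, 0], [0, 0, 2, 0, -1, 0, 0], [0, -1, 0, 2, 0, 0, 0], [0, 0, -1, 0, 2, -1, 0], [-1, 0, 0, 0, -1, 2, -1], [0, 0, 0, 0, 0, -1, 2]].
All simple roots have the same length, so the diagram is simply laced. The associated Dynkin diagram is a chain of 6 nodes with one extra node attached to the third node from one end (E_7), so the type is E_7.

E_7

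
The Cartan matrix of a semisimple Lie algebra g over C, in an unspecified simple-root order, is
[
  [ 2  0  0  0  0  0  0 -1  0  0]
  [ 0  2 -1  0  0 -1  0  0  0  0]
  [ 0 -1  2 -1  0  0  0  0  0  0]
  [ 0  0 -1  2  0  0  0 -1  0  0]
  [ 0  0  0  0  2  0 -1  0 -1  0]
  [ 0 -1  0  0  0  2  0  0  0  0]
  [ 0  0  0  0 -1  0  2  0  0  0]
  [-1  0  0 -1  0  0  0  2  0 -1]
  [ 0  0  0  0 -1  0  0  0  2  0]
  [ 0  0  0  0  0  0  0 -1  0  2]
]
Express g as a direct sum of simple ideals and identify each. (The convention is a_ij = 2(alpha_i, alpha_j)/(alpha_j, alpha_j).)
The diagram associated to this matrix has two connected components: the simple roots {alpha_5, alpha_7, alpha_9} form a chain of 3 nodes with single edges (A_3), and {alpha_1, alpha_2, alpha_3, alpha_4, alpha_6, alpha_8, alpha_10} form a chain of 5 nodes with a fork of two nodes at one end (D_7). A semisimple Lie algebra decomposes uniquely as the direct sum of simple ideals, one per connected component of its Dynkin diagram, so g ≅ A_3 ⊕ D_7 (dimension 15 + 91 = 106).

A3 ⊕ D7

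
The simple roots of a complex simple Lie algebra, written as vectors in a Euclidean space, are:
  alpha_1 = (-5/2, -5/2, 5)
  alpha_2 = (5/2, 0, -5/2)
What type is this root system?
G_2

Compute the Cartan integers a_ij = 2(alpha_i, alpha_j)/(alpha_j, alpha_j); the resulting 2x2 Cartan matrix is
[[2, -3], [-1, 2]].
The roots have two lengths (squared-length ratio 3:1); the short ones are alpha_{2}. The associated Dynkin diagram is two nodes joined by a triple edge (G_2), so the type is G_2.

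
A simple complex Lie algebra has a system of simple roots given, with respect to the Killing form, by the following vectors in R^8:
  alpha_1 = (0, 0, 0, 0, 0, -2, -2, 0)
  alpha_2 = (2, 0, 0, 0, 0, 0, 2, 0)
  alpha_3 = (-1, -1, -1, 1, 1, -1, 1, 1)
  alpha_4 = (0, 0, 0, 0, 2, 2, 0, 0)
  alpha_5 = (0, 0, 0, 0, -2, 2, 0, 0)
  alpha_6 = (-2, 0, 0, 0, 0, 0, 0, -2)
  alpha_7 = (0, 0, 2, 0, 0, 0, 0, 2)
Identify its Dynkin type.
E7

Compute the Cartan integers a_ij = 2(alpha_i, alpha_j)/(alpha_j, alpha_j); the resulting 7x7 Cartan matrix is
[[2, -1, 0, -1, -1, 0, 0], [-1, 2, 0, 0, 0, -1, 0], [0, 0, 2, 0, -1, 0, 0], [-1, 0, 0, 2, 0, 0, 0], [-1, 0, -1, 0, 2, 0, 0], [0, -1, 0, 0, 0, 2, -1], [0, 0, 0, 0, 0, -1, 2]].
All simple roots have the same length, so the diagram is simply laced. The associated Dynkin diagram is a chain of 6 nodes with one extra node attached to the third node from one end (E_7), so the type is E_7.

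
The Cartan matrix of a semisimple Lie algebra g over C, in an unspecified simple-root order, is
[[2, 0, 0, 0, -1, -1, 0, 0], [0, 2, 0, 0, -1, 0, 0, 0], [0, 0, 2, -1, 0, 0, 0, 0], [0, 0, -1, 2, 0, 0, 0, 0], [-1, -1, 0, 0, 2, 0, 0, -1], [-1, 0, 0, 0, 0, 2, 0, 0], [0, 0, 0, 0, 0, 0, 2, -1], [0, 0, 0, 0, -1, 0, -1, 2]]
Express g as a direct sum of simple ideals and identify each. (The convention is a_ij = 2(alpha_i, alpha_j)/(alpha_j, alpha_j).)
type A_2 + type E_6

The diagram associated to this matrix has two connected components: the simple roots {alpha_3, alpha_4} form a chain of 2 nodes with single edges (A_2), and {alpha_1, alpha_2, alpha_5, alpha_6, alpha_7, alpha_8} form a chain of 5 nodes with one extra node attached to the third node from one end (E_6). A semisimple Lie algebra decomposes uniquely as the direct sum of simple ideals, one per connected component of its Dynkin diagram, so g ≅ A_2 ⊕ E_6 (dimension 8 + 78 = 86).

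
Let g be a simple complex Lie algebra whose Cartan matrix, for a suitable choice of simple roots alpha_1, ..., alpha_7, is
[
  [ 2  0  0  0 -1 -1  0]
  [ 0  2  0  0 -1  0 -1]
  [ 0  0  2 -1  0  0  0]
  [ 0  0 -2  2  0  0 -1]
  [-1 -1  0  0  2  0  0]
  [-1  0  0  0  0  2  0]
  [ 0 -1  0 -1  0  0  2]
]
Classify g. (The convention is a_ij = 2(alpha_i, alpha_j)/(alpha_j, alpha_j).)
B7

The matrix has rank 7 with 2's on the diagonal. Reading the off-diagonal entries as Dynkin edges (a single edge where a_ij = a_ji = -1; a double or triple edge where a_ij * a_ji = 2 or 3), the diagram is a chain of 7 nodes with a double edge at one end; the terminal node there is the unique short simple root (B_7). One simple-root ordering that puts it in standard form is (alpha_6, alpha_1, alpha_5, alpha_2, alpha_7, alpha_4, alpha_3). So the algebra is type B_7, i.e. so(15).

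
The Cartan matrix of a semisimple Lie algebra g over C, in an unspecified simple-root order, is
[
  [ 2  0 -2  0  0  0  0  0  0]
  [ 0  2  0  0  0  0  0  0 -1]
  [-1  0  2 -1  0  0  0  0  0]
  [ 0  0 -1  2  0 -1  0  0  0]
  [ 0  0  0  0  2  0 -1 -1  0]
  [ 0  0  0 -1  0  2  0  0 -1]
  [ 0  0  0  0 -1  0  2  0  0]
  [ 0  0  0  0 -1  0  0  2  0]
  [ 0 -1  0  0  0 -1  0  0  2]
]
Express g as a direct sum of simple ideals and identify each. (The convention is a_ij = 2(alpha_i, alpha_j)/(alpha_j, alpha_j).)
The diagram associated to this matrix has two connected components: the simple roots {alpha_5, alpha_7, alpha_8} form a chain of 3 nodes with single edges (A_3), and {alpha_1, alpha_2, alpha_3, alpha_4, alpha_6, alpha_9} form a chain of 6 nodes with a double edge at one end; the terminal node there is the unique long simple root (C_6). A semisimple Lie algebra decomposes uniquely as the direct sum of simple ideals, one per connected component of its Dynkin diagram, so g ≅ A_3 ⊕ C_6 (dimension 15 + 78 = 93).

type A_3 ⊕ type C_6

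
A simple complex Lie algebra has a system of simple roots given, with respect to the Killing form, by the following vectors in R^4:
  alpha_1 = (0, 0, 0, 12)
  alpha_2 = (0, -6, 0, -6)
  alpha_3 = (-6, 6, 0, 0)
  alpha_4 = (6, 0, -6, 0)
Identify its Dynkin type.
Compute the Cartan integers a_ij = 2(alpha_i, alpha_j)/(alpha_j, alpha_j); the resulting 4x4 Cartan matrix is
[[2, -2, 0, 0], [-1, 2, -1, 0], [0, -1, 2, -1], [0, 0, -1, 2]].
The roots have two lengths (squared-length ratio 2:1); the short ones are alpha_{2,3,4}. The associated Dynkin diagram is a chain of 4 nodes with a double edge at one end; the terminal node there is the unique long simple root (C_4), so the type is C_4 (the algebra sp(8)).

C_4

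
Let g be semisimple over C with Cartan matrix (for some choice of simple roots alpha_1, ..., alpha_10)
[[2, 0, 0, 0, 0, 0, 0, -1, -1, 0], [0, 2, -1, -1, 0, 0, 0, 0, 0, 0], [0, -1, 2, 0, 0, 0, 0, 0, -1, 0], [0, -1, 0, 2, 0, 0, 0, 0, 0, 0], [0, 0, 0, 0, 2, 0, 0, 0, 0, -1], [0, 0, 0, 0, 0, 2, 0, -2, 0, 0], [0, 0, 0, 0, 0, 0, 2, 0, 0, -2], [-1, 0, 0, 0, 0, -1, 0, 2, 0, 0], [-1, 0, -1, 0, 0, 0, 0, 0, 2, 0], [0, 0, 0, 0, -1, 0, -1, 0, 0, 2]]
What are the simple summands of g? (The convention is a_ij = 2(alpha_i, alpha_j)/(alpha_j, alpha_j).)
C3 + C7

The diagram associated to this matrix has two connected components: the simple roots {alpha_5, alpha_7, alpha_10} form a chain of 3 nodes with a double edge at one end; the terminal node there is the unique long simple root (C_3), and {alpha_1, alpha_2, alpha_3, alpha_4, alpha_6, alpha_8, alpha_9} form a chain of 7 nodes with a double edge at one end; the terminal node there is the unique long simple root (C_7). A semisimple Lie algebra decomposes uniquely as the direct sum of simple ideals, one per connected component of its Dynkin diagram, so g ≅ C_3 ⊕ C_7 (dimension 21 + 105 = 126).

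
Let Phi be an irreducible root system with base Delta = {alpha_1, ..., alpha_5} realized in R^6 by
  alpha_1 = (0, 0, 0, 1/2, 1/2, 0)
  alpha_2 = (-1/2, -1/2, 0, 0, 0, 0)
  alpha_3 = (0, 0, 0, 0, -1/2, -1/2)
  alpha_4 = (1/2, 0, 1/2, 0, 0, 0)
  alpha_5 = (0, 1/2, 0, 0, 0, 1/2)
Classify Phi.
Compute the Cartan integers a_ij = 2(alpha_i, alpha_j)/(alpha_j, alpha_j); the resulting 5x5 Cartan matrix is
[[2, 0, -1, 0, 0], [0, 2, 0, -1, -1], [-1, 0, 2, 0, -1], [0, -1, 0, 2, 0], [0, -1, -1, 0, 2]].
All simple roots have the same length, so the diagram is simply laced. The associated Dynkin diagram is a chain of 5 nodes with single edges (A_5), so the type is A_5 (the algebra sl(6)).

type A_5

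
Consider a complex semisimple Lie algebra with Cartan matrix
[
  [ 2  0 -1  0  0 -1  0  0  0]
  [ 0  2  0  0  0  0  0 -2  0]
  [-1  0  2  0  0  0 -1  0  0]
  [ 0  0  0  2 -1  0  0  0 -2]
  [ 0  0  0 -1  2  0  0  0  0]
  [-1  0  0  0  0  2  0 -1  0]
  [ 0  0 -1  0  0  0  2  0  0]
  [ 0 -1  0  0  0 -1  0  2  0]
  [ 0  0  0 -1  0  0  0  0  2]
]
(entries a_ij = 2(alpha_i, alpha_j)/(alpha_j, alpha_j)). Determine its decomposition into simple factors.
The diagram associated to this matrix has two connected components: the simple roots {alpha_4, alpha_5, alpha_9} form a chain of 3 nodes with a double edge at one end; the terminal node there is the unique short simple root (B_3), and {alpha_1, alpha_2, alpha_3, alpha_6, alpha_7, alpha_8} form a chain of 6 nodes with a double edge at one end; the terminal node there is the unique long simple root (C_6). A semisimple Lie algebra decomposes uniquely as the direct sum of simple ideals, one per connected component of its Dynkin diagram, so g ≅ B_3 ⊕ C_6 (dimension 21 + 78 = 99).

type B_3 ⊕ type C_6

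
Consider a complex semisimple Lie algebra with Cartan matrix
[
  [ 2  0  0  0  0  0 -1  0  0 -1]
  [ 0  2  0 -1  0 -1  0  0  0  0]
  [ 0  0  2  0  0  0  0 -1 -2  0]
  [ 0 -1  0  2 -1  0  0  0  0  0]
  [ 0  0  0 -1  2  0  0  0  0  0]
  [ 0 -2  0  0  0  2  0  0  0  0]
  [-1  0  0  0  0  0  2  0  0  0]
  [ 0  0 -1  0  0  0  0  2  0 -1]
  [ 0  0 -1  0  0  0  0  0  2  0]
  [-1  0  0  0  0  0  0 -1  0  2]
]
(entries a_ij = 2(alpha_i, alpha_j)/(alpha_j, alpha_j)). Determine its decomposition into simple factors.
The diagram associated to this matrix has two connected components: the simple roots {alpha_1, alpha_3, alpha_7, alpha_8, alpha_9, alpha_10} form a chain of 6 nodes with a double edge at one end; the terminal node there is the unique short simple root (B_6), and {alpha_2, alpha_4, alpha_5, alpha_6} form a chain of 4 nodes with a double edge at one end; the terminal node there is the unique long simple root (C_4). A semisimple Lie algebra decomposes uniquely as the direct sum of simple ideals, one per connected component of its Dynkin diagram, so g ≅ B_6 ⊕ C_4 (dimension 78 + 36 = 114).

B6 ⊕ C4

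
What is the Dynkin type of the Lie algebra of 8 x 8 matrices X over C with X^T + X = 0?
This is so(8) with 8 even, which has dimension 8(8-1)/2 = 28 and rank 8/2 = 4. In the classification of classical Lie algebras, the orthogonal algebra so(2n) in an even number of variables has type D_n; here n = 4, so the Dynkin diagram is a chain of 2 nodes with a fork of two nodes at one end (D_4). Hence the type is D_4.

D_4 (so(8))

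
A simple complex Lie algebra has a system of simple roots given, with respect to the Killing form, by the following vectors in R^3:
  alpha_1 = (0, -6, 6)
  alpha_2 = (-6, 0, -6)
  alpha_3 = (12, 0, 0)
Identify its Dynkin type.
C3

Compute the Cartan integers a_ij = 2(alpha_i, alpha_j)/(alpha_j, alpha_j); the resulting 3x3 Cartan matrix is
[[2, -1, 0], [-1, 2, -1], [0, -2, 2]].
The roots have two lengths (squared-length ratio 2:1); the short ones are alpha_{1,2}. The associated Dynkin diagram is a chain of 3 nodes with a double edge at one end; the terminal node there is the unique long simple root (C_3), so the type is C_3 (the algebra sp(6)).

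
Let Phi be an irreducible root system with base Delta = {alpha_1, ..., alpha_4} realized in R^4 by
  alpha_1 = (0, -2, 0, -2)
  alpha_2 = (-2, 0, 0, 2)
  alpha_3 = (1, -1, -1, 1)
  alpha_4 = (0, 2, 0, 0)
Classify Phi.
F_4

Compute the Cartan integers a_ij = 2(alpha_i, alpha_j)/(alpha_j, alpha_j); the resulting 4x4 Cartan matrix is
[[2, -1, 0, -2], [-1, 2, 0, 0], [0, 0, 2, -1], [-1, 0, -1, 2]].
The roots have two lengths (squared-length ratio 2:1); the short ones are alpha_{3,4}. The associated Dynkin diagram is a chain of 4 nodes with a double edge between the middle two (F_4), so the type is F_4.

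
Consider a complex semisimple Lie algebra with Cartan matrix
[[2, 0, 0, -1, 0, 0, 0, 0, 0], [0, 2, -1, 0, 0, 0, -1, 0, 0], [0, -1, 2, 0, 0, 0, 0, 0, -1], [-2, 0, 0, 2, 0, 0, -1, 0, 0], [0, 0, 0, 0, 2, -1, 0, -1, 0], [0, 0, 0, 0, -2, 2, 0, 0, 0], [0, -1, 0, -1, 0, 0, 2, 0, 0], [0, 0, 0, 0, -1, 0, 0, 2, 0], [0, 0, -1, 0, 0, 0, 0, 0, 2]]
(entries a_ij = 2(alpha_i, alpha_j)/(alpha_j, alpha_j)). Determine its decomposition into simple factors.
B_6 (so(13)) ⊕ C_3 (sp(6))

The diagram associated to this matrix has two connected components: the simple roots {alpha_1, alpha_2, alpha_3, alpha_4, alpha_7, alpha_9} form a chain of 6 nodes with a double edge at one end; the terminal node there is the unique short simple root (B_6), and {alpha_5, alpha_6, alpha_8} form a chain of 3 nodes with a double edge at one end; the terminal node there is the unique long simple root (C_3). A semisimple Lie algebra decomposes uniquely as the direct sum of simple ideals, one per connected component of its Dynkin diagram, so g ≅ B_6 ⊕ C_3 (dimension 78 + 21 = 99).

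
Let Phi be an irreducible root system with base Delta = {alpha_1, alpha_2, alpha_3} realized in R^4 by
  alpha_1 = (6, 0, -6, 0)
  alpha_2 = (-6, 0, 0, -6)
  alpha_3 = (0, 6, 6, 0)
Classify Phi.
Compute the Cartan integers a_ij = 2(alpha_i, alpha_j)/(alpha_j, alpha_j); the resulting 3x3 Cartan matrix is
[[2, -1, -1], [-1, 2, 0], [-1, 0, 2]].
All simple roots have the same length, so the diagram is simply laced. The associated Dynkin diagram is a chain of 3 nodes with single edges (A_3), so the type is A_3 (the algebra sl(4)).

A_3 (sl(4))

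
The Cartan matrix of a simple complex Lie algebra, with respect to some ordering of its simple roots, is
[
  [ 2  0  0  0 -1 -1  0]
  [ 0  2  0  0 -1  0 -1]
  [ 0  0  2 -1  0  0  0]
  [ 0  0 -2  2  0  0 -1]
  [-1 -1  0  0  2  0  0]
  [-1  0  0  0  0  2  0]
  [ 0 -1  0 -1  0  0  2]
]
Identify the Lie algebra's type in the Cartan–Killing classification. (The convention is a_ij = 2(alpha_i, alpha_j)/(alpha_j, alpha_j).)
B7

The matrix has rank 7 with 2's on the diagonal. Reading the off-diagonal entries as Dynkin edges (a single edge where a_ij = a_ji = -1; a double or triple edge where a_ij * a_ji = 2 or 3), the diagram is a chain of 7 nodes with a double edge at one end; the terminal node there is the unique short simple root (B_7). One simple-root ordering that puts it in standard form is (alpha_6, alpha_1, alpha_5, alpha_2, alpha_7, alpha_4, alpha_3). So the algebra is type B_7, i.e. so(15).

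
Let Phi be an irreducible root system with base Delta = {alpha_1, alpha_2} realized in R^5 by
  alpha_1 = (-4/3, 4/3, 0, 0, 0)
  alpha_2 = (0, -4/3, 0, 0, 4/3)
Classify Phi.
A_2

Compute the Cartan integers a_ij = 2(alpha_i, alpha_j)/(alpha_j, alpha_j); the resulting 2x2 Cartan matrix is
[[2, -1], [-1, 2]].
All simple roots have the same length, so the diagram is simply laced. The associated Dynkin diagram is a chain of 2 nodes with single edges (A_2), so the type is A_2 (the algebra sl(3)).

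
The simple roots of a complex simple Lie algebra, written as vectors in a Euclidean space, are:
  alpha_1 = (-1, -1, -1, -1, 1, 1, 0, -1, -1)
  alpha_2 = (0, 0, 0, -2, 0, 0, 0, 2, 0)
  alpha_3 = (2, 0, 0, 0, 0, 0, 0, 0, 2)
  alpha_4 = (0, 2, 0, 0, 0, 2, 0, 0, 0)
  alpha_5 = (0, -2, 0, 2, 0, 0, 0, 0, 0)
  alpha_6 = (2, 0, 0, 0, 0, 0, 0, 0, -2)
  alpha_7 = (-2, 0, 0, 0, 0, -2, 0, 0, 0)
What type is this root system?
Compute the Cartan integers a_ij = 2(alpha_i, alpha_j)/(alpha_j, alpha_j); the resulting 7x7 Cartan matrix is
[[2, 0, -1, 0, 0, 0, 0], [0, 2, 0, 0, -1, 0, 0], [-1, 0, 2, 0, 0, 0, -1], [0, 0, 0, 2, -1, 0, -1], [0, -1, 0, -1, 2, 0, 0], [0, 0, 0, 0, 0, 2, -1], [0, 0, -1, -1, 0, -1, 2]].
All simple roots have the same length, so the diagram is simply laced. The associated Dynkin diagram is a chain of 6 nodes with one extra node attached to the third node from one end (E_7), so the type is E_7.

type E_7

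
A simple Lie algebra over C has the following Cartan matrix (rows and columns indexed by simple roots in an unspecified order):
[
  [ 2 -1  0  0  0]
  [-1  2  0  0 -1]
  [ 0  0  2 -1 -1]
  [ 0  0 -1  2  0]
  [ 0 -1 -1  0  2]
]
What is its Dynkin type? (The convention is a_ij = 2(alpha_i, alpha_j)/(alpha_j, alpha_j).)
The matrix has rank 5 with 2's on the diagonal. Reading the off-diagonal entries as Dynkin edges (a single edge where a_ij = a_ji = -1; a double or triple edge where a_ij * a_ji = 2 or 3), the diagram is a chain of 5 nodes with single edges (A_5). One simple-root ordering that puts it in standard form is (alpha_1, alpha_2, alpha_5, alpha_3, alpha_4). So the algebra is type A_5, i.e. sl(6).

A5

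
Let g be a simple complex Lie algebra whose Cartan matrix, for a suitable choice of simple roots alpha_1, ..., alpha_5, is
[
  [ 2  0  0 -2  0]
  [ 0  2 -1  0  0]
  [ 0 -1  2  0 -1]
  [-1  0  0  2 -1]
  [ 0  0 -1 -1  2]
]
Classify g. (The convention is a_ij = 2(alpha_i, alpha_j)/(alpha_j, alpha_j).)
The matrix has rank 5 with 2's on the diagonal. Reading the off-diagonal entries as Dynkin edges (a single edge where a_ij = a_ji = -1; a double or triple edge where a_ij * a_ji = 2 or 3), the diagram is a chain of 5 nodes with a double edge at one end; the terminal node there is the unique long simple root (C_5). One simple-root ordering that puts it in standard form is (alpha_2, alpha_3, alpha_5, alpha_4, alpha_1). So the algebra is type C_5, i.e. sp(10).

C_5 (sp(10))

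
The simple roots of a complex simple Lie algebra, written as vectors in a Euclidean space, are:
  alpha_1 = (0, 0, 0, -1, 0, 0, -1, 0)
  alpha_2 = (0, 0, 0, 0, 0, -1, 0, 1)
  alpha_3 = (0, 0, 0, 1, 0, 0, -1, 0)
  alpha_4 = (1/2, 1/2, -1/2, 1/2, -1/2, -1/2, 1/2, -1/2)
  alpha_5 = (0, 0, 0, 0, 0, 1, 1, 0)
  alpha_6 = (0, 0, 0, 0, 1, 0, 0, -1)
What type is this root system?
E6

Compute the Cartan integers a_ij = 2(alpha_i, alpha_j)/(alpha_j, alpha_j); the resulting 6x6 Cartan matrix is
[[2, 0, 0, -1, -1, 0], [0, 2, 0, 0, -1, -1], [0, 0, 2, 0, -1, 0], [-1, 0, 0, 2, 0, 0], [-1, -1, -1, 0, 2, 0], [0, -1, 0, 0, 0, 2]].
All simple roots have the same length, so the diagram is simply laced. The associated Dynkin diagram is a chain of 5 nodes with one extra node attached to the third node from one end (E_6), so the type is E_6.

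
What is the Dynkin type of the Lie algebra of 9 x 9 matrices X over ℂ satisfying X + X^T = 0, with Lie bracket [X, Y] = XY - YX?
type B_4

This is so(9) with 9 odd, which has dimension 9(9-1)/2 = 36 and rank (9-1)/2 = 4. In the classification of classical Lie algebras, the orthogonal algebra so(2n+1) in an odd number of variables has type B_n; here n = 4, so the Dynkin diagram is a chain of 4 nodes with a double edge at one end; the terminal node there is the unique short simple root (B_4). Hence the type is B_4.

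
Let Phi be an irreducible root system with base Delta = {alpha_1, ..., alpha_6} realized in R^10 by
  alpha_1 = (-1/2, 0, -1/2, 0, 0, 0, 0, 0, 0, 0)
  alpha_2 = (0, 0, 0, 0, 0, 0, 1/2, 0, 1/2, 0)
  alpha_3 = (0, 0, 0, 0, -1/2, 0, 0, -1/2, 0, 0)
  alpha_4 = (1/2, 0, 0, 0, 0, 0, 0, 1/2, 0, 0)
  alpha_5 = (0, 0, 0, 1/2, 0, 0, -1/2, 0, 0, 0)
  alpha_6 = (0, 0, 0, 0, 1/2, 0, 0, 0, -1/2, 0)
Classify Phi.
Compute the Cartan integers a_ij = 2(alpha_i, alpha_j)/(alpha_j, alpha_j); the resulting 6x6 Cartan matrix is
[[2, 0, 0, -1, 0, 0], [0, 2, 0, 0, -1, -1], [0, 0, 2, -1, 0, -1], [-1, 0, -1, 2, 0, 0], [0, -1, 0, 0, 2, 0], [0, -1, -1, 0, 0, 2]].
All simple roots have the same length, so the diagram is simply laced. The associated Dynkin diagram is a chain of 6 nodes with single edges (A_6), so the type is A_6 (the algebra sl(7)).

A_6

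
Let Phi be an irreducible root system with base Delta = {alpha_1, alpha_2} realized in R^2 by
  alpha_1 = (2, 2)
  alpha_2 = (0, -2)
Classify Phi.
Compute the Cartan integers a_ij = 2(alpha_i, alpha_j)/(alpha_j, alpha_j); the resulting 2x2 Cartan matrix is
[[2, -2], [-1, 2]].
The roots have two lengths (squared-length ratio 2:1); the short ones are alpha_{2}. The associated Dynkin diagram is a chain of 2 nodes with a double edge at one end; the terminal node there is the unique short simple root (B_2), so the type is B_2 (the algebra so(5)).

B2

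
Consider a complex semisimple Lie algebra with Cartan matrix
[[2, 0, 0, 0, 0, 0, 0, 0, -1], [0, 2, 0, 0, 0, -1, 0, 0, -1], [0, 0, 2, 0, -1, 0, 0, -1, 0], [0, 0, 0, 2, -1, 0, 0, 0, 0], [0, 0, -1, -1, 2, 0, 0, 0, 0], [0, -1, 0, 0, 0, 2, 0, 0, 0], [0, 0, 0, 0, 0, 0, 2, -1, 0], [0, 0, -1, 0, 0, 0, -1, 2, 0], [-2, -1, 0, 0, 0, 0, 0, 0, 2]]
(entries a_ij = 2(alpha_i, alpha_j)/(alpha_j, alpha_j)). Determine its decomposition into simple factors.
The diagram associated to this matrix has two connected components: the simple roots {alpha_3, alpha_4, alpha_5, alpha_7, alpha_8} form a chain of 5 nodes with single edges (A_5), and {alpha_1, alpha_2, alpha_6, alpha_9} form a chain of 4 nodes with a double edge at one end; the terminal node there is the unique short simple root (B_4). A semisimple Lie algebra decomposes uniquely as the direct sum of simple ideals, one per connected component of its Dynkin diagram, so g ≅ A_5 ⊕ B_4 (dimension 35 + 36 = 71).

A5 + B4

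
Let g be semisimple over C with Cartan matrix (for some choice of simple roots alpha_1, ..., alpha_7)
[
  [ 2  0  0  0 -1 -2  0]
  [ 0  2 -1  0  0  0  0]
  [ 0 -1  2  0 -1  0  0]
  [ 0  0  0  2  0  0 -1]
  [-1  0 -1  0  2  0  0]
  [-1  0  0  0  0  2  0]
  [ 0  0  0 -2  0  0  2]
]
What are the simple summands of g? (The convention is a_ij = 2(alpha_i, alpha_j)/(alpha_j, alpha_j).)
B_2 ⊕ B_5

The diagram associated to this matrix has two connected components: the simple roots {alpha_4, alpha_7} form a chain of 2 nodes with a double edge at one end; the terminal node there is the unique short simple root (B_2), and {alpha_1, alpha_2, alpha_3, alpha_5, alpha_6} form a chain of 5 nodes with a double edge at one end; the terminal node there is the unique short simple root (B_5). A semisimple Lie algebra decomposes uniquely as the direct sum of simple ideals, one per connected component of its Dynkin diagram, so g ≅ B_2 ⊕ B_5 (dimension 10 + 55 = 65).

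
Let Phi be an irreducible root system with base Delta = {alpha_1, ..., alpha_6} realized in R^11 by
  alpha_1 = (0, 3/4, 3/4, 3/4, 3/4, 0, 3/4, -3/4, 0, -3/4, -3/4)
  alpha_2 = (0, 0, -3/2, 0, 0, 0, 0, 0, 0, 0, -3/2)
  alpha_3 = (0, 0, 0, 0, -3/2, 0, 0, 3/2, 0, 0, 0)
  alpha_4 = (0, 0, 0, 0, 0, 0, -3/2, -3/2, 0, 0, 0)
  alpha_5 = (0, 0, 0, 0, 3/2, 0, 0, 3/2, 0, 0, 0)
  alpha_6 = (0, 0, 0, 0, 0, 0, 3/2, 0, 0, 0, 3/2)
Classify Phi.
Compute the Cartan integers a_ij = 2(alpha_i, alpha_j)/(alpha_j, alpha_j); the resulting 6x6 Cartan matrix is
[[2, 0, -1, 0, 0, 0], [0, 2, 0, 0, 0, -1], [-1, 0, 2, -1, 0, 0], [0, 0, -1, 2, -1, -1], [0, 0, 0, -1, 2, 0], [0, -1, 0, -1, 0, 2]].
All simple roots have the same length, so the diagram is simply laced. The associated Dynkin diagram is a chain of 5 nodes with one extra node attached to the third node from one end (E_6), so the type is E_6.

E_6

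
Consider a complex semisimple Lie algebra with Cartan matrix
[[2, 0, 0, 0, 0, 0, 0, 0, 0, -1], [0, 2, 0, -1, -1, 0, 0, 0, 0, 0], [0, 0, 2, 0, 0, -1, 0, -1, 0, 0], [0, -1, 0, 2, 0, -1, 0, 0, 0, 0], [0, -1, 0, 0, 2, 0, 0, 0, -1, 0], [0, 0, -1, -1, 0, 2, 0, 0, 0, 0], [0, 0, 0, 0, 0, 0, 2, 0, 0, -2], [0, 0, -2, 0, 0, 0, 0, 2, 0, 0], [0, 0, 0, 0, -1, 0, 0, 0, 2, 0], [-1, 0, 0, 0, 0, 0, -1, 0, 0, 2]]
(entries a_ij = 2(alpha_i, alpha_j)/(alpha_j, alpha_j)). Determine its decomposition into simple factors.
The diagram associated to this matrix has two connected components: the simple roots {alpha_1, alpha_7, alpha_10} form a chain of 3 nodes with a double edge at one end; the terminal node there is the unique long simple root (C_3), and {alpha_2, alpha_3, alpha_4, alpha_5, alpha_6, alpha_8, alpha_9} form a chain of 7 nodes with a double edge at one end; the terminal node there is the unique long simple root (C_7). A semisimple Lie algebra decomposes uniquely as the direct sum of simple ideals, one per connected component of its Dynkin diagram, so g ≅ C_3 ⊕ C_7 (dimension 21 + 105 = 126).

type C_3 ⊕ type C_7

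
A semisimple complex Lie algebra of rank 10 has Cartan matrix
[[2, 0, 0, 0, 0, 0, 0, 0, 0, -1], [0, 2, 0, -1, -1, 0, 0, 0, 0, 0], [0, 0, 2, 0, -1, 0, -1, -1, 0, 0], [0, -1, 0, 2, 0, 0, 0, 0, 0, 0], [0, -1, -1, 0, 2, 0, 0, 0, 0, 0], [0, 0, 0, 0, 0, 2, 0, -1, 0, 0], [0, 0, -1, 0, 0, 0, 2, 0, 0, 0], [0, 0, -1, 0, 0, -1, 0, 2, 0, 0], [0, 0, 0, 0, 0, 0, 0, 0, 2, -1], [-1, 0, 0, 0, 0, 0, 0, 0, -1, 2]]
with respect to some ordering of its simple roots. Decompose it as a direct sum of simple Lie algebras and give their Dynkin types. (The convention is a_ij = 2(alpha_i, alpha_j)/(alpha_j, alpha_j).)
A_3 + E_7

The diagram associated to this matrix has two connected components: the simple roots {alpha_1, alpha_9, alpha_10} form a chain of 3 nodes with single edges (A_3), and {alpha_2, alpha_3, alpha_4, alpha_5, alpha_6, alpha_7, alpha_8} form a chain of 6 nodes with one extra node attached to the third node from one end (E_7). A semisimple Lie algebra decomposes uniquely as the direct sum of simple ideals, one per connected component of its Dynkin diagram, so g ≅ A_3 ⊕ E_7 (dimension 15 + 133 = 148).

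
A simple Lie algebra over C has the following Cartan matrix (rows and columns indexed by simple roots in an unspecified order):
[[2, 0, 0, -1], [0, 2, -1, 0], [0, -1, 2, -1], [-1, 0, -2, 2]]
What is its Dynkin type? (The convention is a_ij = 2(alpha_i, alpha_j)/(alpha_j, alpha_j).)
F_4

The matrix has rank 4 with 2's on the diagonal. Reading the off-diagonal entries as Dynkin edges (a single edge where a_ij = a_ji = -1; a double or triple edge where a_ij * a_ji = 2 or 3), the diagram is a chain of 4 nodes with a double edge between the middle two (F_4). One simple-root ordering that puts it in standard form is (alpha_1, alpha_4, alpha_3, alpha_2). So the algebra is type F_4.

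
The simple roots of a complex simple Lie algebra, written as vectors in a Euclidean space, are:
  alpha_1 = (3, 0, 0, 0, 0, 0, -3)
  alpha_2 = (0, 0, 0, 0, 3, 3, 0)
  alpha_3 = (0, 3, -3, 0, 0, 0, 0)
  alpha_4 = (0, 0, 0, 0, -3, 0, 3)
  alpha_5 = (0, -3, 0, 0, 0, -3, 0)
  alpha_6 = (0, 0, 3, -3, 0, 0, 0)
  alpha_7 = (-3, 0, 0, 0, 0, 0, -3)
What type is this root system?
Compute the Cartan integers a_ij = 2(alpha_i, alpha_j)/(alpha_j, alpha_j); the resulting 7x7 Cartan matrix is
[[2, 0, 0, -1, 0, 0, 0], [0, 2, 0, -1, -1, 0, 0], [0, 0, 2, 0, -1, -1, 0], [-1, -1, 0, 2, 0, 0, -1], [0, -1, -1, 0, 2, 0, 0], [0, 0, -1, 0, 0, 2, 0], [0, 0, 0, -1, 0, 0, 2]].
All simple roots have the same length, so the diagram is simply laced. The associated Dynkin diagram is a chain of 5 nodes with a fork of two nodes at one end (D_7), so the type is D_7 (the algebra so(14)).

D7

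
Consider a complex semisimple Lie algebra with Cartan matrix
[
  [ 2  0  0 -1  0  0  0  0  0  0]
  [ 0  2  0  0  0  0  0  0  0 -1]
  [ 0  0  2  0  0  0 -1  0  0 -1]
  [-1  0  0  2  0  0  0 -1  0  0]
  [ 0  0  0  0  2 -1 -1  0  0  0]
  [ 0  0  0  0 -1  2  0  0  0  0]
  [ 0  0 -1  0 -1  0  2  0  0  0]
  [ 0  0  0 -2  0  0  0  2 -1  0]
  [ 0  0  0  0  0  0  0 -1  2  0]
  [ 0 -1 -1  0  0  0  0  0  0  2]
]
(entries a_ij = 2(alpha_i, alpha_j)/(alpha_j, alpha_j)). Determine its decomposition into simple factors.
The diagram associated to this matrix has two connected components: the simple roots {alpha_2, alpha_3, alpha_5, alpha_6, alpha_7, alpha_10} form a chain of 6 nodes with single edges (A_6), and {alpha_1, alpha_4, alpha_8, alpha_9} form a chain of 4 nodes with a double edge between the middle two (F_4). A semisimple Lie algebra decomposes uniquely as the direct sum of simple ideals, one per connected component of its Dynkin diagram, so g ≅ A_6 ⊕ F_4 (dimension 48 + 52 = 100).

A_6 (sl(7)) ⊕ F_4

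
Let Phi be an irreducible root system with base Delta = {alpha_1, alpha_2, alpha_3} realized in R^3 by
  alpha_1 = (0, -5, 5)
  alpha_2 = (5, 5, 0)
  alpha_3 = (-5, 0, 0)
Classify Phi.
B_3 (so(7))

Compute the Cartan integers a_ij = 2(alpha_i, alpha_j)/(alpha_j, alpha_j); the resulting 3x3 Cartan matrix is
[[2, -1, 0], [-1, 2, -2], [0, -1, 2]].
The roots have two lengths (squared-length ratio 2:1); the short ones are alpha_{3}. The associated Dynkin diagram is a chain of 3 nodes with a double edge at one end; the terminal node there is the unique short simple root (B_3), so the type is B_3 (the algebra so(7)).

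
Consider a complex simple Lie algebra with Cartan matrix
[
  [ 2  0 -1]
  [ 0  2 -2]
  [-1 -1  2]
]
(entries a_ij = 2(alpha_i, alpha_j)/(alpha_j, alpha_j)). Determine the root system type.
C_3 (sp(6))

The matrix has rank 3 with 2's on the diagonal. Reading the off-diagonal entries as Dynkin edges (a single edge where a_ij = a_ji = -1; a double or triple edge where a_ij * a_ji = 2 or 3), the diagram is a chain of 3 nodes with a double edge at one end; the terminal node there is the unique long simple root (C_3). One simple-root ordering that puts it in standard form is (alpha_1, alpha_3, alpha_2). So the algebra is type C_3, i.e. sp(6).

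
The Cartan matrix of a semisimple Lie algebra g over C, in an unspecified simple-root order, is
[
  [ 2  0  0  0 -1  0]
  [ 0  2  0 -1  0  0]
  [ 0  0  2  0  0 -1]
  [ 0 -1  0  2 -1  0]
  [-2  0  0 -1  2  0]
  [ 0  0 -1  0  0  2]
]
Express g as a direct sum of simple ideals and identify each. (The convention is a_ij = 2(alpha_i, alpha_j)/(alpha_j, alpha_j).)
The diagram associated to this matrix has two connected components: the simple roots {alpha_3, alpha_6} form a chain of 2 nodes with single edges (A_2), and {alpha_1, alpha_2, alpha_4, alpha_5} form a chain of 4 nodes with a double edge at one end; the terminal node there is the unique short simple root (B_4). A semisimple Lie algebra decomposes uniquely as the direct sum of simple ideals, one per connected component of its Dynkin diagram, so g ≅ A_2 ⊕ B_4 (dimension 8 + 36 = 44).

A2 ⊕ B4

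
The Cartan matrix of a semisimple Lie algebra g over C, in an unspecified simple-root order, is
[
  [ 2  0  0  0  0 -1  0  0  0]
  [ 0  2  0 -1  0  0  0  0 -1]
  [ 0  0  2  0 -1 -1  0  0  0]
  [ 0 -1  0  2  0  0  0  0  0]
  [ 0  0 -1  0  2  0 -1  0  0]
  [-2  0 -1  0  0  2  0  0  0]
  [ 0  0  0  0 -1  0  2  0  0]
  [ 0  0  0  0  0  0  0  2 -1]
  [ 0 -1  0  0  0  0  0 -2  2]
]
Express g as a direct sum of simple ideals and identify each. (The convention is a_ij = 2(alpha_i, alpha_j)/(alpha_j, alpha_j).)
The diagram associated to this matrix has two connected components: the simple roots {alpha_2, alpha_4, alpha_8, alpha_9} form a chain of 4 nodes with a double edge at one end; the terminal node there is the unique short simple root (B_4), and {alpha_1, alpha_3, alpha_5, alpha_6, alpha_7} form a chain of 5 nodes with a double edge at one end; the terminal node there is the unique short simple root (B_5). A semisimple Lie algebra decomposes uniquely as the direct sum of simple ideals, one per connected component of its Dynkin diagram, so g ≅ B_4 ⊕ B_5 (dimension 36 + 55 = 91).

B_4 ⊕ B_5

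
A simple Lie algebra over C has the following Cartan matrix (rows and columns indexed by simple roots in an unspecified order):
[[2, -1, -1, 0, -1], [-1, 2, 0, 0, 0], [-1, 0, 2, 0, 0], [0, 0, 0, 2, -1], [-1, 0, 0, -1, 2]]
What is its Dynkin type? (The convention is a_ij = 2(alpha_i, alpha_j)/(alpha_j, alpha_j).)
D_5 (so(10))

The matrix has rank 5 with 2's on the diagonal. Reading the off-diagonal entries as Dynkin edges (a single edge where a_ij = a_ji = -1; a double or triple edge where a_ij * a_ji = 2 or 3), the diagram is a chain of 3 nodes with a fork of two nodes at one end (D_5). One simple-root ordering that puts it in standard form is (alpha_4, alpha_5, alpha_1, alpha_3, alpha_2). So the algebra is type D_5, i.e. so(10).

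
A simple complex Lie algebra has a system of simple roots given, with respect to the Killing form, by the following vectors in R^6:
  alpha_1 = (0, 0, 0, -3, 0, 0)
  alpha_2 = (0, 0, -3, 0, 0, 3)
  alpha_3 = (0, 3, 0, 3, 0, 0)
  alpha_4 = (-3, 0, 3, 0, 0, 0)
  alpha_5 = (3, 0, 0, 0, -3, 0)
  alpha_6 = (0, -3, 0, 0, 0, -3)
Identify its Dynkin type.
Compute the Cartan integers a_ij = 2(alpha_i, alpha_j)/(alpha_j, alpha_j); the resulting 6x6 Cartan matrix is
[[2, 0, -1, 0, 0, 0], [0, 2, 0, -1, 0, -1], [-2, 0, 2, 0, 0, -1], [0, -1, 0, 2, -1, 0], [0, 0, 0, -1, 2, 0], [0, -1, -1, 0, 0, 2]].
The roots have two lengths (squared-length ratio 2:1); the short ones are alpha_{1}. The associated Dynkin diagram is a chain of 6 nodes with a double edge at one end; the terminal node there is the unique short simple root (B_6), so the type is B_6 (the algebra so(13)).

B_6 (so(13))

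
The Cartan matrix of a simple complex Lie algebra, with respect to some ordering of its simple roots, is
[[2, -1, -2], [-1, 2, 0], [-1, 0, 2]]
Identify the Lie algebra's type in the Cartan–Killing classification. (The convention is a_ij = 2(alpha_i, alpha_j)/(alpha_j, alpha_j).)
The matrix has rank 3 with 2's on the diagonal. Reading the off-diagonal entries as Dynkin edges (a single edge where a_ij = a_ji = -1; a double or triple edge where a_ij * a_ji = 2 or 3), the diagram is a chain of 3 nodes with a double edge at one end; the terminal node there is the unique short simple root (B_3). One simple-root ordering that puts it in standard form is (alpha_2, alpha_1, alpha_3). So the algebra is type B_3, i.e. so(7).

B_3 (so(7))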